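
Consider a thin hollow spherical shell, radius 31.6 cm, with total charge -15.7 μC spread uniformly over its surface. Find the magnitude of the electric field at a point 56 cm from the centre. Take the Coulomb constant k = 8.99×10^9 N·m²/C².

Use a concentric Gaussian sphere at r = 56 cm (r > 31.6 cm).
The entire shell is enclosed: Q_enc = -1.57×10^-5 C.
Gauss's law: E·4πr² = Q_enc/ε₀.
E = k|Q_enc|/r² = (8.99×10^9)(1.57e-5)/(0.56)² = 4.50×10^5 N/C.

E = 4.50×10^5 N/C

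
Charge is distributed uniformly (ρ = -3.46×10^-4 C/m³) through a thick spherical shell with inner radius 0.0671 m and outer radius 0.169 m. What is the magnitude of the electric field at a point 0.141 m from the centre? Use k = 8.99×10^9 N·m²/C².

Take a concentric spherical Gaussian surface of radius r = 0.141 m (within the shell material, 0.0671 m < r < 0.169 m).
Enclosed charge is the volume from a to r: Q_enc = (4π/3)ρ(r³ − a³) = -3.625e-6 C.
Gauss's law: E·4πr² = Q_enc/ε₀.
E = k|Q_enc|/r² = (8.99×10^9)(3.625e-6)/(0.141)² = 1.64e6 N/C.

|E| = 1.64×10^6 V/m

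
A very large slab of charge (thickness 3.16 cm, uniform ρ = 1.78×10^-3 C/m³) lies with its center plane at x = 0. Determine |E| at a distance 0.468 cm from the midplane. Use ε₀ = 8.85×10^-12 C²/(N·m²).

By symmetry E is perpendicular to the slab. A Gaussian pillbox from −0.468 cm to +0.468 cm (face area A) lies entirely within the slab.
Q_enc = ρ·(2x)·A and flux = 2EA, so 2EA = 2ρxA/ε₀ ⇒ E = |ρ|x/ε₀.
E = (1.78e-3)(0.00468)/(8.85×10^-12) = 9.41×10^5 N/C.

9.41e5 N/C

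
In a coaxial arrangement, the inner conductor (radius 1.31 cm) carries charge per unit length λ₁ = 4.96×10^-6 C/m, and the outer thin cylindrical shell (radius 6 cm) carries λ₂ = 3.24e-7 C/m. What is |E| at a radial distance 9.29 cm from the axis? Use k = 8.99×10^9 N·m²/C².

|E| = 1.02e6 V/m

Take a coaxial cylindrical Gaussian surface of radius r = 9.29 cm and length L (r > 6 cm, enclosing both).
λ_enc = λ₁ + λ₂ = (4.96×10^-6) + (3.24×10^-7) = 5.284×10^-6 C/m.
Gauss's law: E·2πrL = λ_enc L/ε₀.
E = 2k|λ_enc|/r = 2(8.99×10^9)(5.284×10^-6)/(0.0929) = 1.02e6 N/C.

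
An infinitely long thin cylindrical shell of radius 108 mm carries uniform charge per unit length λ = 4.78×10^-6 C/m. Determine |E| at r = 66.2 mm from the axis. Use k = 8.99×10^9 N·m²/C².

By cylindrical symmetry E is radial; use a coaxial Gaussian cylinder of radius 66.2 mm and length L (r < 108 mm, inside the shell).
All the surface charge lies outside this cylinder: Q_enc = 0, hence E = 0.

E = 0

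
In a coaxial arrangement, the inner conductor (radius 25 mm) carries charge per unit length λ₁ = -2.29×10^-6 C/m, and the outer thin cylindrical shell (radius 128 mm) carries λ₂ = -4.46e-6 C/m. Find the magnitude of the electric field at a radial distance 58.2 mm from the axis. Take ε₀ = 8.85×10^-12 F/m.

7.08×10^5 N/C

Take a coaxial cylindrical Gaussian surface of radius r = 58.2 mm and length L (between the conductors, 25 mm < r < 128 mm).
The shell at 128 mm lies outside the Gaussian surface, so λ_enc = λ₁ = -2.29e-6 C/m.
Gauss's law: E·2πrL = λ_enc L/ε₀.
E = |λ_enc|/(2πε₀r) = (2.29×10^-6)/(2π·8.85×10^-12·0.0582) = 7.08×10^5 N/C.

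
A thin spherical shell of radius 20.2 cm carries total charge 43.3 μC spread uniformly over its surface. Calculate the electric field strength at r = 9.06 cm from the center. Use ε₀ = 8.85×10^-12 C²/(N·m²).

E = 0

Take a concentric spherical Gaussian surface of radius r = 9.06 cm (inside the shell, r < 20.2 cm).
No charge lies within this surface, so Q_enc = 0 and Gauss's law gives E·4πr² = 0 ⇒ E = 0.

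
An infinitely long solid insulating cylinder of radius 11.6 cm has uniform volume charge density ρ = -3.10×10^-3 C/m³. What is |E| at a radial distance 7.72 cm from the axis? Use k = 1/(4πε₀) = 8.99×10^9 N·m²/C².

By cylindrical symmetry E is radial; use a coaxial Gaussian cylinder of radius 7.72 cm and length L (r < R).
Charge inside radius r per length L is ρ·πr²·L, so λ_enc = ρπr² = -5.804e-5 C/m.
Gauss's law: E·2πrL = λ_enc L/ε₀.
E = 2k|λ_enc|/r = 2(8.99×10^9)(5.804×10^-5)/(0.0772) = 1.35×10^7 N/C.

E ≈ 1.35e7 N/C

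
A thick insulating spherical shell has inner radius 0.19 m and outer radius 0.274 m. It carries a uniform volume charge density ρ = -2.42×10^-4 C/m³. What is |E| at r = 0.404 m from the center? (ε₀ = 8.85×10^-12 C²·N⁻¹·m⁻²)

By spherical symmetry E is radial; choose a Gaussian sphere of radius r = 0.404 m (r > 0.274 m, enclosing the whole shell).
Q_enc = ρ·(4π/3)(b³ − a³) = (-2.42×10^-4)·(4π/3)·((0.274)³ − (0.19)³) = -1.39×10^-5 C.
Gauss's law: E·4πr² = Q_enc/ε₀.
E = |Q_enc|/(4πε₀r²) = (1.39e-5)/(4π·8.85×10^-12·(0.404)²) = 7.66×10^5 N/C.

7.66×10^5 N/C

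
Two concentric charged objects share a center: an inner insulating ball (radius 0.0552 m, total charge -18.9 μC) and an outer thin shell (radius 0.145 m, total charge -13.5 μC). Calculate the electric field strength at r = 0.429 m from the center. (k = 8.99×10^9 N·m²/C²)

Symmetry ⇒ E = E(r) r̂. Gaussian sphere of radius r = 0.429 m (r > 0.145 m, enclosing both).
Q_enc = (-18.9 μC) + (-13.5 μC) = -3.24×10^-5 C.
Since E is radial and uniform over the Gaussian sphere, Φ = E·4πr² = Q_enc/ε₀.
E = k|Q_enc|/r² = (8.99×10^9)(3.24×10^-5)/(0.429)² = 1.58e6 N/C.

E = 1.58×10^6 V/m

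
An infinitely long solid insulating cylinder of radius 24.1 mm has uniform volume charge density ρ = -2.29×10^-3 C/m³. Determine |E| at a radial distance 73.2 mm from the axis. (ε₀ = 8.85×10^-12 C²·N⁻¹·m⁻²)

E = 1.03e6 N/C

Coaxial Gaussian cylinder, radius r = 73.2 mm, length L (r > 24.1 mm, full cross-section enclosed).
λ_enc = ρ·πR² = (-2.29e-3)π(0.0241)² = -4.178×10^-6 C/m.
By Gauss's law (flux through the curved wall only), E·2πrL = λ_enc L/ε₀.
E = |λ_enc|/(2πε₀r) = (4.178e-6)/(2π·8.85×10^-12·0.0732) = 1.03e6 N/C.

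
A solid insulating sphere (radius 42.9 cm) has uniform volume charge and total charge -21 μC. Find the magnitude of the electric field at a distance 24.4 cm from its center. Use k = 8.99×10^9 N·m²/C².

|E| = 5.83e5 N/C

Take a concentric spherical Gaussian surface of radius r = 24.4 cm (r < R).
Only the charge within r is enclosed: Q_enc = Q·(r/R)³ = (-21 μC)·(24.4 cm/42.9 cm)³ = -3.864×10^-6 C.
By Gauss's law, ∮E·dA = E·4πr² = Q_enc/ε₀.
E = k|Q_enc|/r² = (8.99×10^9)(3.864e-6)/(0.244)² = 5.83e5 N/C.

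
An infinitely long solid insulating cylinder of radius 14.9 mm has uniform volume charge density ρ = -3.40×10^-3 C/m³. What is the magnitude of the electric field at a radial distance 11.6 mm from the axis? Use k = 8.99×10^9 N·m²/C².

By cylindrical symmetry E is radial; use a coaxial Gaussian cylinder of radius 11.6 mm and length L (r < R).
Enclosed charge per unit length: λ_enc = ρ·πr² = (-3.40e-3)π(0.0116)² = -1.437×10^-6 C/m.
Applying ∮E·dA = Q_enc/ε₀ with the end caps contributing no flux:
E = 2k|λ_enc|/r = 2(8.99×10^9)(1.437×10^-6)/(0.0116) = 2.23×10^6 N/C.

E = 2.23×10^6 V/m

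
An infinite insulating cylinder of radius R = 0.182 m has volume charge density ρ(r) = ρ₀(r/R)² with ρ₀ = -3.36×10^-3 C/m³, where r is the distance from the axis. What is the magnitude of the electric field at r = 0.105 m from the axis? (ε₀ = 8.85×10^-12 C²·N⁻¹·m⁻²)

Choose a coaxial cylinder of radius r = 0.105 m (arbitrary length L) as the Gaussian surface (r < R).
Integrating ρ over the cross-section to radius r: λ_enc = (2πρ₀/R²) ∫₀^r r'^3 dr' = 2πρ₀ r^4/(4·R²) = -1.937e-5 C/m.
Gauss's law: E·2πrL = λ_enc L/ε₀.
E = |λ_enc|/(2πε₀r) = (1.937e-5)/(2π·8.85×10^-12·0.105) = 3.32×10^6 N/C.

E = 3.32×10^6 N/C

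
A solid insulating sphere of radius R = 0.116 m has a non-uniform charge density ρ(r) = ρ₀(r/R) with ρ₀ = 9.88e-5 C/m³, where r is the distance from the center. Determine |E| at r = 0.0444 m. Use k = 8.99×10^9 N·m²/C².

4.74e4 N/C

By spherical symmetry E is radial; choose a Gaussian sphere of radius r = 0.0444 m (r < R).
Integrate the density: Q_enc = 4π ∫₀^r ρ₀(r'/R)^1 r'² dr' = 4πρ₀ r^4/(4·R) = 1.04×10^-8 C.
Since E is radial and uniform over the Gaussian sphere, Φ = E·4πr² = Q_enc/ε₀.
E = k|Q_enc|/r² = (8.99×10^9)(1.04×10^-8)/(0.0444)² = 4.74×10^4 N/C.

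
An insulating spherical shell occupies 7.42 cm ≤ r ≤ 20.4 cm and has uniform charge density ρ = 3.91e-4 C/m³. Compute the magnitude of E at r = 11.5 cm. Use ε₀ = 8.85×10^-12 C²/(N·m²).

1.24×10^6 N/C

Use a concentric Gaussian sphere at r = 11.5 cm (within the shell material, 7.42 cm < r < 20.4 cm).
Only the shell between 7.42 cm and r is enclosed: Q_enc = ρ·(4π/3)(r³ − a³) = (3.91×10^-4)·(4π/3)·((0.115)³ − (0.0742)³) = 1.822e-6 C.
Since E is radial and uniform over the Gaussian sphere, Φ = E·4πr² = Q_enc/ε₀.
E = |Q_enc|/(4πε₀r²) = (1.822×10^-6)/(4π·8.85×10^-12·(0.115)²) = 1.24e6 N/C.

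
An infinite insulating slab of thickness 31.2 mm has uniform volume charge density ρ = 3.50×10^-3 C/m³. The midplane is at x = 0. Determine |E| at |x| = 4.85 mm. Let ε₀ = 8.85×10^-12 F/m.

|E| ≈ 1.92e6 N/C

By symmetry E is perpendicular to the slab. A Gaussian pillbox from −4.85 mm to +4.85 mm (face area A) lies entirely within the slab.
Q_enc = ρ·(2x)·A and flux = 2EA, so 2EA = 2ρxA/ε₀ ⇒ E = |ρ|x/ε₀.
E = (3.50×10^-3)(0.00485)/(8.85×10^-12) = 1.92e6 N/C.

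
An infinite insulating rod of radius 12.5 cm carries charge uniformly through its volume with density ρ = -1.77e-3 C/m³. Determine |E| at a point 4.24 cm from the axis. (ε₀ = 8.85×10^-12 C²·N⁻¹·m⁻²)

|E| ≈ 4.24×10^6 N/C

Coaxial Gaussian cylinder, radius r = 4.24 cm, length L (r < R).
Charge inside radius r per length L is ρ·πr²·L, so λ_enc = ρπr² = -9.997×10^-6 C/m.
Gauss's law: E·2πrL = λ_enc L/ε₀.
E = |λ_enc|/(2πε₀r) = (9.997×10^-6)/(2π·8.85×10^-12·0.0424) = 4.24×10^6 N/C.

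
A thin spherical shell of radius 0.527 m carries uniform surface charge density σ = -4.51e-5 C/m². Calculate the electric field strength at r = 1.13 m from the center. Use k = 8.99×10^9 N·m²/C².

Take a concentric spherical Gaussian surface of radius r = 1.13 m (r > 0.527 m).
The entire shell is enclosed: Q_enc = σ·4πR² = (-4.51×10^-5)·4π·(0.527)² = -1.574×10^-4 C.
Applying ∮E·dA = Q_enc/ε₀ with Φ = E(4πr²):
E = k|Q_enc|/r² = (8.99×10^9)(1.574×10^-4)/(1.13)² = 1.11×10^6 N/C.

E = 1.11×10^6 N/C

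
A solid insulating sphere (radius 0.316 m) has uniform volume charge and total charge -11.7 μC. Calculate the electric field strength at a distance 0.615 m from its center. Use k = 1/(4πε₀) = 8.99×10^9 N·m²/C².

Take a concentric spherical Gaussian surface of radius r = 0.615 m (r > R, so the entire charge is enclosed).
Q_enc = -11.7 μC = -1.17×10^-5 C.
Applying ∮E·dA = Q_enc/ε₀ with Φ = E(4πr²):
E = k|Q_enc|/r² = (8.99×10^9)(1.17×10^-5)/(0.615)² = 2.78×10^5 N/C.

|E| = 2.78×10^5 N/C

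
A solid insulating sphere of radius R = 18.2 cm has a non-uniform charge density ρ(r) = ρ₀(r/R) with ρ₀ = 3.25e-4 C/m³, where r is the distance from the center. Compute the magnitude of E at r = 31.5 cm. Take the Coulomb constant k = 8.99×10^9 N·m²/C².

5.58e5 V/m

Take a concentric spherical Gaussian surface of radius r = 31.5 cm (r > R, all charge enclosed).
Q_enc = 4π ∫₀^R ρ₀(r'/R)^1 r'² dr' = 4πρ₀R³/4 = 6.155e-6 C.
Since E is radial and uniform over the Gaussian sphere, Φ = E·4πr² = Q_enc/ε₀.
E = k|Q_enc|/r² = (8.99×10^9)(6.155e-6)/(0.315)² = 5.58×10^5 N/C.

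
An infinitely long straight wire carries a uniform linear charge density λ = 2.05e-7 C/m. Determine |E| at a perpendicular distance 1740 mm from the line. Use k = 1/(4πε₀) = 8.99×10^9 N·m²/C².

Coaxial Gaussian cylinder, radius r = 1740 mm, length L.
Q_enc = λL, so λ_enc = 2.05×10^-7 C/m.
Gauss's law: E·2πrL = λ_enc L/ε₀.
E = 2k|λ_enc|/r = 2(8.99×10^9)(2.05×10^-7)/(1.74) = 2.12e3 N/C.

E = 2.12×10^3 V/m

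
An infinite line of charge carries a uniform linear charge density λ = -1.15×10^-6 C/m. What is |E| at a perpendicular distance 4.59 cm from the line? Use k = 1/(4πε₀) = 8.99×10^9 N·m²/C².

|E| ≈ 4.50×10^5 N/C

Take a coaxial cylindrical Gaussian surface of radius r = 4.59 cm and length L.
Q_enc = λL, so λ_enc = -1.15×10^-6 C/m.
By Gauss's law (flux through the curved wall only), E·2πrL = λ_enc L/ε₀.
E = 2k|λ_enc|/r = 2(8.99×10^9)(1.15×10^-6)/(0.0459) = 4.50×10^5 N/C.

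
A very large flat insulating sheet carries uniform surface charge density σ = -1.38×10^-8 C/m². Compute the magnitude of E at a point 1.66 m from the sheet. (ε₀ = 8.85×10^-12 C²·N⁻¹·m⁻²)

By planar symmetry E is perpendicular to the sheet and uniform; use a Gaussian pillbox with flat faces of area A on each side of the sheet.
Flux Φ = 2EA and Q_enc = σA, so 2EA = σA/ε₀ ⇒ E = |σ|/(2ε₀), independent of distance.
E = |σ|/(2ε₀) = (1.38×10^-8)/(2·8.85×10^-12) = 780 N/C.

E ≈ 780 N/C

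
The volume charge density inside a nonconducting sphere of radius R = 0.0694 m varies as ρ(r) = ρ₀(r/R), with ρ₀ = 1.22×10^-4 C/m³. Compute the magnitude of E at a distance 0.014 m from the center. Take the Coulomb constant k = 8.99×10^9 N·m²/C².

9.73×10^3 V/m

Use a concentric Gaussian sphere at r = 0.014 m (r < R).
Integrate the density: Q_enc = 4π ∫₀^r ρ₀(r'/R)^1 r'² dr' = 4πρ₀ r^4/(4·R) = 2.122×10^-10 C.
Gauss's law: E·4πr² = Q_enc/ε₀.
E = k|Q_enc|/r² = (8.99×10^9)(2.122×10^-10)/(0.014)² = 9.73e3 N/C.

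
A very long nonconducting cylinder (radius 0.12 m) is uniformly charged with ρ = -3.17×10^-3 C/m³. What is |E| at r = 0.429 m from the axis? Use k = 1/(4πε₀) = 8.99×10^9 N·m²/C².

E = 6.01×10^6 N/C

Coaxial Gaussian cylinder, radius r = 0.429 m, length L (r > 0.12 m, full cross-section enclosed).
λ_enc = ρ·πR² = (-3.17×10^-3)π(0.12)² = -1.434e-4 C/m.
Since E is radial and uniform over the curved surface, Φ = E·2πrL = Q_enc/ε₀ = λ_enc L/ε₀.
E = 2k|λ_enc|/r = 2(8.99×10^9)(1.434e-4)/(0.429) = 6.01×10^6 N/C.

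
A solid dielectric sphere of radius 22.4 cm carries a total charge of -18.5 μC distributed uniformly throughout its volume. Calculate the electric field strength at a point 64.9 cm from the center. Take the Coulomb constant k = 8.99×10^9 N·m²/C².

Symmetry ⇒ E = E(r) r̂. Gaussian sphere of radius r = 64.9 cm (r > R, so the entire charge is enclosed).
Q_enc = -18.5 μC = -1.85e-5 C.
By Gauss's law, ∮E·dA = E·4πr² = Q_enc/ε₀.
E = k|Q_enc|/r² = (8.99×10^9)(1.85×10^-5)/(0.649)² = 3.95×10^5 N/C.

3.95e5 V/m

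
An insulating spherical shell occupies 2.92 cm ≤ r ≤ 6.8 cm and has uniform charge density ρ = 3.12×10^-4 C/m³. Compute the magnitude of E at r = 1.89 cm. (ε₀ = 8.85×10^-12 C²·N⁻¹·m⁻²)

|E| = 0 V/m

By spherical symmetry E is radial; choose a Gaussian sphere of radius r = 1.89 cm (r < 2.92 cm, inside the empty cavity).
Q_enc = 0 (all charge lies at larger r); Gauss's law gives E = 0.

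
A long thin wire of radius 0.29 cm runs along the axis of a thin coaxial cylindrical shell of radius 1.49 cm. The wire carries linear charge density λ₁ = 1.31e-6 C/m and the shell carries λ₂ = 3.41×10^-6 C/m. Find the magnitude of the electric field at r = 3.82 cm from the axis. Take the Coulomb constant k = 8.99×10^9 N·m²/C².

Choose a coaxial cylinder of radius r = 3.82 cm (arbitrary length L) as the Gaussian surface (r > 1.49 cm, enclosing both).
λ_enc = λ₁ + λ₂ = (1.31e-6) + (3.41×10^-6) = 4.72×10^-6 C/m.
Gauss's law: E·2πrL = λ_enc L/ε₀.
E = 2k|λ_enc|/r = 2(8.99×10^9)(4.72e-6)/(0.0382) = 2.22e6 N/C.

E ≈ 2.22e6 N/C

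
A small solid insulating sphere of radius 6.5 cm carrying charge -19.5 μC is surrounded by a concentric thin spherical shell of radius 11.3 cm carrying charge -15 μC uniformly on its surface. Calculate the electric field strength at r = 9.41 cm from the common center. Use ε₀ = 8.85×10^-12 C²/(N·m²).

By spherical symmetry E is radial; choose a Gaussian sphere of radius r = 9.41 cm (between the bodies, 6.5 cm < r < 11.3 cm).
Only the inner charge is enclosed; the outer shell contributes nothing inside itself. Q_enc = -19.5 μC = -1.95×10^-5 C.
Since E is radial and uniform over the Gaussian sphere, Φ = E·4πr² = Q_enc/ε₀.
E = |Q_enc|/(4πε₀r²) = (1.95×10^-5)/(4π·8.85×10^-12·(0.0941)²) = 1.98×10^7 N/C.

E ≈ 1.98e7 N/C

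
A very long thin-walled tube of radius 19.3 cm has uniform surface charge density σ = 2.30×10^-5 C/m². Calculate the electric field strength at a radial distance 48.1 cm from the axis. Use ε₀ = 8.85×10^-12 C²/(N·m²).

1.04×10^6 V/m

By cylindrical symmetry E is radial; use a coaxial Gaussian cylinder of radius 48.1 cm and length L (r > 19.3 cm).
The whole shell is enclosed: λ_enc = σ·2πR = (2.30×10^-5)·2π·(0.193) = 2.789e-5 C/m.
Since E is radial and uniform over the curved surface, Φ = E·2πrL = Q_enc/ε₀ = λ_enc L/ε₀.
E = |λ_enc|/(2πε₀r) = (2.789×10^-5)/(2π·8.85×10^-12·0.481) = 1.04×10^6 N/C.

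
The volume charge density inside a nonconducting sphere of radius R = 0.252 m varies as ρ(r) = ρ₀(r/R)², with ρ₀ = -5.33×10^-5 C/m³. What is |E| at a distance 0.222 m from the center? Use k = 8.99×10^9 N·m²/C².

Symmetry ⇒ E = E(r) r̂. Gaussian sphere of radius r = 0.222 m (r < R).
Integrate the density: Q_enc = 4π ∫₀^r ρ₀(r'/R)^2 r'² dr' = 4πρ₀ r^5/(5·R²) = -1.137e-6 C.
Applying ∮E·dA = Q_enc/ε₀ with Φ = E(4πr²):
E = k|Q_enc|/r² = (8.99×10^9)(1.137e-6)/(0.222)² = 2.07e5 N/C.

|E| = 2.07×10^5 V/m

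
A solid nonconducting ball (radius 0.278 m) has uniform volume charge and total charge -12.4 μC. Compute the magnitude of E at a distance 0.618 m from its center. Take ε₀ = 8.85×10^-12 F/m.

By spherical symmetry E is radial; choose a Gaussian sphere of radius r = 0.618 m (r > R, so the entire charge is enclosed).
Q_enc = -12.4 μC = -1.24×10^-5 C.
Gauss's law: E·4πr² = Q_enc/ε₀.
E = |Q_enc|/(4πε₀r²) = (1.24e-5)/(4π·8.85×10^-12·(0.618)²) = 2.92×10^5 N/C.

2.92×10^5 N/C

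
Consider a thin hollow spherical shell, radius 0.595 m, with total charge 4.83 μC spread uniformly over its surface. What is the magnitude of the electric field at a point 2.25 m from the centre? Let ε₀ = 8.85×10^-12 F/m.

Take a concentric spherical Gaussian surface of radius r = 2.25 m (r > 0.595 m).
The entire shell is enclosed: Q_enc = 4.83×10^-6 C.
Applying ∮E·dA = Q_enc/ε₀ with Φ = E(4πr²):
E = |Q_enc|/(4πε₀r²) = (4.83e-6)/(4π·8.85×10^-12·(2.25)²) = 8.58e3 N/C.

E = 8.58×10^3 N/C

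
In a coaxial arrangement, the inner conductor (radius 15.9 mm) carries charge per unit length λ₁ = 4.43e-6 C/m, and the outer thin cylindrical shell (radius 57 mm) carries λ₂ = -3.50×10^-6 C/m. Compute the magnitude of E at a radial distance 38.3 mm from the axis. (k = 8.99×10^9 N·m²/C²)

E ≈ 2.08e6 V/m

Coaxial Gaussian cylinder, radius r = 38.3 mm, length L (between the conductors, 15.9 mm < r < 57 mm).
The shell at 57 mm lies outside the Gaussian surface, so λ_enc = λ₁ = 4.43×10^-6 C/m.
Applying ∮E·dA = Q_enc/ε₀ with the end caps contributing no flux:
E = 2k|λ_enc|/r = 2(8.99×10^9)(4.43e-6)/(0.0383) = 2.08e6 N/C.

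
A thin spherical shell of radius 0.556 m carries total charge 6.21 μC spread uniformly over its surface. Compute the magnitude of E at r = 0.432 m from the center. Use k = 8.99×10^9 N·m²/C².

|E| = 0 N/C

Symmetry ⇒ E = E(r) r̂. Gaussian sphere of radius r = 0.432 m (inside the shell, r < 0.556 m).
No charge lies within this surface, so Q_enc = 0 and Gauss's law gives E·4πr² = 0 ⇒ E = 0.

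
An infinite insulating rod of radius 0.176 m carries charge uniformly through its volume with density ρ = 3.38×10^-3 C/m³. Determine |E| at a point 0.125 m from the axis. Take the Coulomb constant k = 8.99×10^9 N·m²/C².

E = 2.39×10^7 N/C

Coaxial Gaussian cylinder, radius r = 0.125 m, length L (r < R).
Charge inside radius r per length L is ρ·πr²·L, so λ_enc = ρπr² = 1.659×10^-4 C/m.
Gauss's law: E·2πrL = λ_enc L/ε₀.
E = 2k|λ_enc|/r = 2(8.99×10^9)(1.659×10^-4)/(0.125) = 2.39×10^7 N/C.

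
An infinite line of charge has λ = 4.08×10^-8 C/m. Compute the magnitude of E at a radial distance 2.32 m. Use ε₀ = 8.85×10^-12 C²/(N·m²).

|E| = 316 V/m

Take a coaxial cylindrical Gaussian surface of radius r = 2.32 m and length L.
Q_enc = λL, so λ_enc = 4.08×10^-8 C/m.
Gauss's law: E·2πrL = λ_enc L/ε₀.
E = |λ_enc|/(2πε₀r) = (4.08e-8)/(2π·8.85×10^-12·2.32) = 316 N/C.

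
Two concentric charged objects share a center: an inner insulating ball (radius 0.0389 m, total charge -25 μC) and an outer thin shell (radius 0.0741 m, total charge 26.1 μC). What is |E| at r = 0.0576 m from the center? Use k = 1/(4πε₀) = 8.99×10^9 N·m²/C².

Use a concentric Gaussian sphere at r = 0.0576 m (between the bodies, 0.0389 m < r < 0.0741 m).
The shell at 0.0741 m lies outside the Gaussian surface, so Q_enc = -25 μC = -2.50×10^-5 C.
Applying ∮E·dA = Q_enc/ε₀ with Φ = E(4πr²):
E = k|Q_enc|/r² = (8.99×10^9)(2.50e-5)/(0.0576)² = 6.77×10^7 N/C.

6.77×10^7 N/C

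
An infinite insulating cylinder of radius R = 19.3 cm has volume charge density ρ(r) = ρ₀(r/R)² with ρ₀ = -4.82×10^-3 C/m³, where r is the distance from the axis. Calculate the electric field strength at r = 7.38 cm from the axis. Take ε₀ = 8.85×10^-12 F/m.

Choose a coaxial cylinder of radius r = 7.38 cm (arbitrary length L) as the Gaussian surface (r < R).
Integrating ρ over the cross-section to radius r: λ_enc = (2πρ₀/R²) ∫₀^r r'^3 dr' = 2πρ₀ r^4/(4·R²) = -6.029×10^-6 C/m.
By Gauss's law (flux through the curved wall only), E·2πrL = λ_enc L/ε₀.
E = |λ_enc|/(2πε₀r) = (6.029×10^-6)/(2π·8.85×10^-12·0.0738) = 1.47×10^6 N/C.

|E| = 1.47e6 V/m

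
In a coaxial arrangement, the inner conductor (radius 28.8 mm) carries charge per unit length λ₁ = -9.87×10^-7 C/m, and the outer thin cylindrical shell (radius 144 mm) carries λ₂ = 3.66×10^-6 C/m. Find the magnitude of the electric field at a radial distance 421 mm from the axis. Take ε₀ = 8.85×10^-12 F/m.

Take a coaxial cylindrical Gaussian surface of radius r = 421 mm and length L (r > 144 mm, enclosing both).
λ_enc = λ₁ + λ₂ = (-9.87×10^-7) + (3.66e-6) = 2.673×10^-6 C/m.
Since E is radial and uniform over the curved surface, Φ = E·2πrL = Q_enc/ε₀ = λ_enc L/ε₀.
E = |λ_enc|/(2πε₀r) = (2.673e-6)/(2π·8.85×10^-12·0.421) = 1.14×10^5 N/C.

|E| = 1.14×10^5 V/m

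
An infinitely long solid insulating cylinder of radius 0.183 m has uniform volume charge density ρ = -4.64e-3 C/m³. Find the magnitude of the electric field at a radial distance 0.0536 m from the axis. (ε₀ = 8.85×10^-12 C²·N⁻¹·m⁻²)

E = 1.41e7 N/C

By cylindrical symmetry E is radial; use a coaxial Gaussian cylinder of radius 0.0536 m and length L (r < R).
Charge inside radius r per length L is ρ·πr²·L, so λ_enc = ρπr² = -4.188e-5 C/m.
Applying ∮E·dA = Q_enc/ε₀ with the end caps contributing no flux:
E = |λ_enc|/(2πε₀r) = (4.188×10^-5)/(2π·8.85×10^-12·0.0536) = 1.41×10^7 N/C.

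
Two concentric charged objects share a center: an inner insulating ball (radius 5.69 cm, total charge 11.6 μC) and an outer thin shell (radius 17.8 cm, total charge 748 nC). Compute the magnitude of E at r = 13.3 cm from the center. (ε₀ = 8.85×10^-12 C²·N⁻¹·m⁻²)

By spherical symmetry E is radial; choose a Gaussian sphere of radius r = 13.3 cm (between the bodies, 5.69 cm < r < 17.8 cm).
The shell at 17.8 cm lies outside the Gaussian surface, so Q_enc = 11.6 μC = 1.16×10^-5 C.
Since E is radial and uniform over the Gaussian sphere, Φ = E·4πr² = Q_enc/ε₀.
E = |Q_enc|/(4πε₀r²) = (1.16e-5)/(4π·8.85×10^-12·(0.133)²) = 5.90×10^6 N/C.

5.90×10^6 V/m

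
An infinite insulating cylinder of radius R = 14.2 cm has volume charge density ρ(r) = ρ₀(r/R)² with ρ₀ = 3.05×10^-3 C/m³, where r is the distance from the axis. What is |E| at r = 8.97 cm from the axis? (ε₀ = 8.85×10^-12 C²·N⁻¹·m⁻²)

Choose a coaxial cylinder of radius r = 8.97 cm (arbitrary length L) as the Gaussian surface (r < R).
Integrating ρ over the cross-section to radius r: λ_enc = (2πρ₀/R²) ∫₀^r r'^3 dr' = 2πρ₀ r^4/(4·R²) = 1.538e-5 C/m.
By Gauss's law (flux through the curved wall only), E·2πrL = λ_enc L/ε₀.
E = |λ_enc|/(2πε₀r) = (1.538×10^-5)/(2π·8.85×10^-12·0.0897) = 3.08×10^6 N/C.

|E| = 3.08×10^6 N/C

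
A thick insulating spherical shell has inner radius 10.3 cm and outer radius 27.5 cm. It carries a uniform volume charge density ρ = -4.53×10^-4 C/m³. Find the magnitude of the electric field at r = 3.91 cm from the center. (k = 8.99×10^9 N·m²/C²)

|E| = 0 N/C

Use a concentric Gaussian sphere at r = 3.91 cm (r < 10.3 cm, inside the empty cavity).
No charge is enclosed, so by Gauss's law E·4πr² = 0 ⇒ E = 0.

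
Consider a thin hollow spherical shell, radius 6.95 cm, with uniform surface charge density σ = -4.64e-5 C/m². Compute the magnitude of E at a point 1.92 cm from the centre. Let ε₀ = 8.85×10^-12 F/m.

E = 0 (no enclosed charge)

By spherical symmetry E is radial; choose a Gaussian sphere of radius r = 1.92 cm (inside the shell, r < 6.95 cm).
No charge lies within this surface, so Q_enc = 0 and Gauss's law gives E·4πr² = 0 ⇒ E = 0.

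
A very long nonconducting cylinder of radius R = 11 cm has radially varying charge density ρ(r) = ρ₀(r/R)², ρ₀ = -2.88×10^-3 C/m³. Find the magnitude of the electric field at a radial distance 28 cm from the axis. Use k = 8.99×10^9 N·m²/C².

E ≈ 3.52e6 N/C

Choose a coaxial cylinder of radius r = 28 cm (arbitrary length L) as the Gaussian surface (r > R, full charge per length enclosed).
λ_enc = 2π ∫₀^R ρ₀(r'/R)^2 r' dr' = 2πρ₀R²/4 = -5.474e-5 C/m.
Gauss's law: E·2πrL = λ_enc L/ε₀.
E = 2k|λ_enc|/r = 2(8.99×10^9)(5.474×10^-5)/(0.28) = 3.52×10^6 N/C.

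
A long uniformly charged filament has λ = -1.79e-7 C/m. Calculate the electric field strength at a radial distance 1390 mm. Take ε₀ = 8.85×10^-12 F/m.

Coaxial Gaussian cylinder, radius r = 1390 mm, length L.
Q_enc = λL, so λ_enc = -1.79×10^-7 C/m.
Since E is radial and uniform over the curved surface, Φ = E·2πrL = Q_enc/ε₀ = λ_enc L/ε₀.
E = |λ_enc|/(2πε₀r) = (1.79e-7)/(2π·8.85×10^-12·1.39) = 2.32×10^3 N/C.

E ≈ 2.32×10^3 N/C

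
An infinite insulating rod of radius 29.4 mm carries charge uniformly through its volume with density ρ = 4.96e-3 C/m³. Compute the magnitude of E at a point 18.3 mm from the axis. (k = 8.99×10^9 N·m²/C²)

Take a coaxial cylindrical Gaussian surface of radius r = 18.3 mm and length L (r < R).
Enclosed charge per unit length: λ_enc = ρ·πr² = (4.96×10^-3)π(0.0183)² = 5.218e-6 C/m.
Applying ∮E·dA = Q_enc/ε₀ with the end caps contributing no flux:
E = 2k|λ_enc|/r = 2(8.99×10^9)(5.218×10^-6)/(0.0183) = 5.13×10^6 N/C.

|E| = 5.13×10^6 V/m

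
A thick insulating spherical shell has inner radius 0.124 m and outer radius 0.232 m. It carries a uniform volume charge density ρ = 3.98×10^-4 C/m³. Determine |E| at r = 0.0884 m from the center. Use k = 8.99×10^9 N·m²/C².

E = 0

Take a concentric spherical Gaussian surface of radius r = 0.0884 m (r < 0.124 m, inside the empty cavity).
No charge is enclosed, so by Gauss's law E·4πr² = 0 ⇒ E = 0.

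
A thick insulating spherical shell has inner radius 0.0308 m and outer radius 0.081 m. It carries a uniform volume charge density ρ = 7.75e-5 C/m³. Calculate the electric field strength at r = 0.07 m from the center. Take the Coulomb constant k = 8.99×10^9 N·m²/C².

By spherical symmetry E is radial; choose a Gaussian sphere of radius r = 0.07 m (within the shell material, 0.0308 m < r < 0.081 m).
Enclosed charge is the volume from a to r: Q_enc = (4π/3)ρ(r³ − a³) = 1.019×10^-7 C.
Since E is radial and uniform over the Gaussian sphere, Φ = E·4πr² = Q_enc/ε₀.
E = k|Q_enc|/r² = (8.99×10^9)(1.019e-7)/(0.07)² = 1.87×10^5 N/C.

|E| = 1.87e5 V/m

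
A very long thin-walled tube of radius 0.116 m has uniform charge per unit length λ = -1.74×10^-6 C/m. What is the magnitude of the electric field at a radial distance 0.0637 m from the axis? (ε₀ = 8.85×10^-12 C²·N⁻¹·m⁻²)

Coaxial Gaussian cylinder, radius r = 0.0637 m, length L (r < 0.116 m, inside the shell).
All the surface charge lies outside this cylinder: Q_enc = 0, hence E = 0.

E = 0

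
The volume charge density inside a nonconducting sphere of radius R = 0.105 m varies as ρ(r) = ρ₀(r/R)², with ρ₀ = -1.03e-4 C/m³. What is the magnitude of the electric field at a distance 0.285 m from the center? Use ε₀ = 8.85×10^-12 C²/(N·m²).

|E| ≈ 3.32×10^4 V/m

Symmetry ⇒ E = E(r) r̂. Gaussian sphere of radius r = 0.285 m (r > R, all charge enclosed).
Q_enc = 4π ∫₀^R ρ₀(r'/R)^2 r'² dr' = 4πρ₀R³/5 = -2.997×10^-7 C.
Since E is radial and uniform over the Gaussian sphere, Φ = E·4πr² = Q_enc/ε₀.
E = |Q_enc|/(4πε₀r²) = (2.997×10^-7)/(4π·8.85×10^-12·(0.285)²) = 3.32e4 N/C.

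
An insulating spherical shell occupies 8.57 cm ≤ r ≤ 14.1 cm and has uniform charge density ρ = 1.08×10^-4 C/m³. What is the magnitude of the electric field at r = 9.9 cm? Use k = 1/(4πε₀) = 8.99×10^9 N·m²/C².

Symmetry ⇒ E = E(r) r̂. Gaussian sphere of radius r = 9.9 cm (within the shell material, 8.57 cm < r < 14.1 cm).
Enclosed charge is the volume from a to r: Q_enc = (4π/3)ρ(r³ − a³) = 1.542×10^-7 C.
Since E is radial and uniform over the Gaussian sphere, Φ = E·4πr² = Q_enc/ε₀.
E = k|Q_enc|/r² = (8.99×10^9)(1.542×10^-7)/(0.099)² = 1.41×10^5 N/C.

|E| = 1.41×10^5 N/C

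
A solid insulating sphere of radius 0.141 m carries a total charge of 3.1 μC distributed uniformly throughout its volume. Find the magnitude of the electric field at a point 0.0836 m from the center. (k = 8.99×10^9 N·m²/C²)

By spherical symmetry E is radial; choose a Gaussian sphere of radius r = 0.0836 m (r < R).
Only the charge within r is enclosed: Q_enc = Q·(r/R)³ = (3.1 μC)·(0.0836 m/0.141 m)³ = 6.461×10^-7 C.
Applying ∮E·dA = Q_enc/ε₀ with Φ = E(4πr²):
E = k|Q_enc|/r² = (8.99×10^9)(6.461e-7)/(0.0836)² = 8.31×10^5 N/C.

E = 8.31e5 N/C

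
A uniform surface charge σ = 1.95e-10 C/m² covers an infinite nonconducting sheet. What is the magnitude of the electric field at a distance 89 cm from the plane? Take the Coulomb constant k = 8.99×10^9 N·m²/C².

E ≈ 11 V/m

By planar symmetry E is perpendicular to the sheet and uniform; use a Gaussian pillbox with flat faces of area A on each side of the sheet.
Only the two end caps contribute flux: Φ = 2EA. With Q_enc = σA, Gauss's law gives E = |σ|/(2ε₀).
E = 2πk|σ| = 2π(8.99×10^9)(1.95×10^-10) = 11 N/C.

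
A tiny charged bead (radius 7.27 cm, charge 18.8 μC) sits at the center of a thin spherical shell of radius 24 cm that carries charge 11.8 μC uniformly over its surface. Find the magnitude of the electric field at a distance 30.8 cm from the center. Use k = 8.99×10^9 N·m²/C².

E = 2.90×10^6 V/m

Use a concentric Gaussian sphere at r = 30.8 cm (r > 24 cm, enclosing both).
Q_enc = (18.8 μC) + (11.8 μC) = 3.06×10^-5 C.
Gauss's law: E·4πr² = Q_enc/ε₀.
E = k|Q_enc|/r² = (8.99×10^9)(3.06×10^-5)/(0.308)² = 2.90×10^6 N/C.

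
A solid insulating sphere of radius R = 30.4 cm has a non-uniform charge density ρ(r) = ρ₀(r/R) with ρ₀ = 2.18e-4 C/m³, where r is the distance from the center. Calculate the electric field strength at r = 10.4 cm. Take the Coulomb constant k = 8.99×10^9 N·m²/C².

Symmetry ⇒ E = E(r) r̂. Gaussian sphere of radius r = 10.4 cm (r < R).
Q_enc = ∫₀^r ρ(r')·4πr'² dr' = (4πρ₀/R) ∫₀^r r'^3 dr' = 4πρ₀ r^4/(4·R) = 2.636×10^-7 C.
Gauss's law: E·4πr² = Q_enc/ε₀.
E = k|Q_enc|/r² = (8.99×10^9)(2.636e-7)/(0.104)² = 2.19×10^5 N/C.

E = 2.19e5 N/C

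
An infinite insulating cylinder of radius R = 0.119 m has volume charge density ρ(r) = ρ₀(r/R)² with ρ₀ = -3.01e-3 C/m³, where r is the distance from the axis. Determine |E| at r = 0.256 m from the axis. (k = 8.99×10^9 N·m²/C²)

By cylindrical symmetry E is radial; use a coaxial Gaussian cylinder of radius 0.256 m and length L (r > R, full charge per length enclosed).
λ_enc = 2π ∫₀^R ρ₀(r'/R)^2 r' dr' = 2πρ₀R²/4 = -6.695×10^-5 C/m.
Gauss's law: E·2πrL = λ_enc L/ε₀.
E = 2k|λ_enc|/r = 2(8.99×10^9)(6.695×10^-5)/(0.256) = 4.70×10^6 N/C.

E = 4.70×10^6 V/m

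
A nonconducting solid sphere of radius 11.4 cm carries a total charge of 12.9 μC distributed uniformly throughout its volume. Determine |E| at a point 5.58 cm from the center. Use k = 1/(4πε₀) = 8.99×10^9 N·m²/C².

E = 4.37×10^6 V/m

Symmetry ⇒ E = E(r) r̂. Gaussian sphere of radius r = 5.58 cm (r < R).
Only the charge within r is enclosed: Q_enc = Q·(r/R)³ = (12.9 μC)·(5.58 cm/11.4 cm)³ = 1.513×10^-6 C.
By Gauss's law, ∮E·dA = E·4πr² = Q_enc/ε₀.
E = k|Q_enc|/r² = (8.99×10^9)(1.513e-6)/(0.0558)² = 4.37×10^6 N/C.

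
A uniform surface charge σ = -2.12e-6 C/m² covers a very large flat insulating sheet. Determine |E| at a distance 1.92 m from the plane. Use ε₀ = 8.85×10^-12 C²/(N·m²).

|E| = 1.20×10^5 N/C

The symmetry is planar: E is normal to the sheet and the same magnitude on both sides. Take a pillbox straddling the sheet with end-cap area A.
Only the two end caps contribute flux: Φ = 2EA. With Q_enc = σA, Gauss's law gives E = |σ|/(2ε₀).
E = |σ|/(2ε₀) = (2.12×10^-6)/(2·8.85×10^-12) = 1.20×10^5 N/C.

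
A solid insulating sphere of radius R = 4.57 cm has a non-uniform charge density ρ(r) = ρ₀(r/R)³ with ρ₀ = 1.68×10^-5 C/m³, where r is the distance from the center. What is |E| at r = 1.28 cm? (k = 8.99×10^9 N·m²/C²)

Take a concentric spherical Gaussian surface of radius r = 1.28 cm (r < R).
Q_enc = ∫₀^r ρ(r')·4πr'² dr' = (4πρ₀/R³) ∫₀^r r'^5 dr' = 4πρ₀ r^6/(6·R³) = 1.621e-12 C.
Gauss's law: E·4πr² = Q_enc/ε₀.
E = k|Q_enc|/r² = (8.99×10^9)(1.621×10^-12)/(0.0128)² = 89 N/C.

E ≈ 89 N/C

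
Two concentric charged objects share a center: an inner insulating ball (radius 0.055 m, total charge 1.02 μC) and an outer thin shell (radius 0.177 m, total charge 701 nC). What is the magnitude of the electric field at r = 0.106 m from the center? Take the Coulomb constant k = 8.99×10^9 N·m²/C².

E = 8.16e5 V/m

Symmetry ⇒ E = E(r) r̂. Gaussian sphere of radius r = 0.106 m (between the bodies, 0.055 m < r < 0.177 m).
The shell at 0.177 m lies outside the Gaussian surface, so Q_enc = 1.02 μC = 1.02e-6 C.
Since E is radial and uniform over the Gaussian sphere, Φ = E·4πr² = Q_enc/ε₀.
E = k|Q_enc|/r² = (8.99×10^9)(1.02×10^-6)/(0.106)² = 8.16e5 N/C.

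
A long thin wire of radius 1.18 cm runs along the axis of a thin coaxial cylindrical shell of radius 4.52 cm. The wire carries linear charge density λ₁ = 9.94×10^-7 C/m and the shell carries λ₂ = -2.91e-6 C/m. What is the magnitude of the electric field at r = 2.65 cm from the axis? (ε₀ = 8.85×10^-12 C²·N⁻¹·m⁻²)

Take a coaxial cylindrical Gaussian surface of radius r = 2.65 cm and length L (between the conductors, 1.18 cm < r < 4.52 cm).
The shell at 4.52 cm lies outside the Gaussian surface, so λ_enc = λ₁ = 9.94×10^-7 C/m.
Gauss's law: E·2πrL = λ_enc L/ε₀.
E = |λ_enc|/(2πε₀r) = (9.94e-7)/(2π·8.85×10^-12·0.0265) = 6.75e5 N/C.

E ≈ 6.75e5 V/m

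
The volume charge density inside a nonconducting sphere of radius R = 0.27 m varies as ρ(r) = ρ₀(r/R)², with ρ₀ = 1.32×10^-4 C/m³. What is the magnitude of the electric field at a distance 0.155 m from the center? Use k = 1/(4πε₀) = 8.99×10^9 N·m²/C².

E = 1.52×10^5 N/C

Symmetry ⇒ E = E(r) r̂. Gaussian sphere of radius r = 0.155 m (r < R).
Q_enc = ∫₀^r ρ(r')·4πr'² dr' = (4πρ₀/R²) ∫₀^r r'^4 dr' = 4πρ₀ r^5/(5·R²) = 4.071×10^-7 C.
Applying ∮E·dA = Q_enc/ε₀ with Φ = E(4πr²):
E = k|Q_enc|/r² = (8.99×10^9)(4.071e-7)/(0.155)² = 1.52×10^5 N/C.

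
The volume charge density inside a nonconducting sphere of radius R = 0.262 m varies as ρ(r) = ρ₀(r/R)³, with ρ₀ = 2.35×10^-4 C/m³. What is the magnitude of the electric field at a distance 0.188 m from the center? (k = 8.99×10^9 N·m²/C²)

E = 3.07e5 N/C

By spherical symmetry E is radial; choose a Gaussian sphere of radius r = 0.188 m (r < R).
Q_enc = ∫₀^r ρ(r')·4πr'² dr' = (4πρ₀/R³) ∫₀^r r'^5 dr' = 4πρ₀ r^6/(6·R³) = 1.208×10^-6 C.
Applying ∮E·dA = Q_enc/ε₀ with Φ = E(4πr²):
E = k|Q_enc|/r² = (8.99×10^9)(1.208×10^-6)/(0.188)² = 3.07×10^5 N/C.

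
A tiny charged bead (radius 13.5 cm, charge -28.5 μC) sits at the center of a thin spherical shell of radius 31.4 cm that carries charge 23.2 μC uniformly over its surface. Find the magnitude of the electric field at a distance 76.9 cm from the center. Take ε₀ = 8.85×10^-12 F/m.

8.06×10^4 V/m

By spherical symmetry E is radial; choose a Gaussian sphere of radius r = 76.9 cm (r > 31.4 cm, enclosing both).
Q_enc = (-28.5 μC) + (23.2 μC) = -5.30e-6 C.
Applying ∮E·dA = Q_enc/ε₀ with Φ = E(4πr²):
E = |Q_enc|/(4πε₀r²) = (5.30×10^-6)/(4π·8.85×10^-12·(0.769)²) = 8.06e4 N/C.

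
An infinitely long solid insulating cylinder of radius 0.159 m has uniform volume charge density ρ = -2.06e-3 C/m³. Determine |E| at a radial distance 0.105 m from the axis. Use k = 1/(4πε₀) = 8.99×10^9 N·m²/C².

|E| = 1.22e7 N/C

Choose a coaxial cylinder of radius r = 0.105 m (arbitrary length L) as the Gaussian surface (r < R).
Enclosed charge per unit length: λ_enc = ρ·πr² = (-2.06×10^-3)π(0.105)² = -7.135×10^-5 C/m.
Applying ∮E·dA = Q_enc/ε₀ with the end caps contributing no flux:
E = 2k|λ_enc|/r = 2(8.99×10^9)(7.135×10^-5)/(0.105) = 1.22e7 N/C.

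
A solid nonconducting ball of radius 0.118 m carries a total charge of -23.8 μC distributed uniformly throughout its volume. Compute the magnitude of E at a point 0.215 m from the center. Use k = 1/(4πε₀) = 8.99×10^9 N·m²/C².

Use a concentric Gaussian sphere at r = 0.215 m (r > R, so the entire charge is enclosed).
Q_enc = -23.8 μC = -2.38×10^-5 C.
By Gauss's law, ∮E·dA = E·4πr² = Q_enc/ε₀.
E = k|Q_enc|/r² = (8.99×10^9)(2.38×10^-5)/(0.215)² = 4.63e6 N/C.

E ≈ 4.63e6 N/C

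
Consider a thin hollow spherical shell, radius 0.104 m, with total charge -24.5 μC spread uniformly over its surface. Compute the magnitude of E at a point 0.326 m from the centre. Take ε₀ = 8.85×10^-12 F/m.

E ≈ 2.07×10^6 N/C

By spherical symmetry E is radial; choose a Gaussian sphere of radius r = 0.326 m (r > 0.104 m).
The entire shell is enclosed: Q_enc = -2.45e-5 C.
Gauss's law: E·4πr² = Q_enc/ε₀.
E = |Q_enc|/(4πε₀r²) = (2.45×10^-5)/(4π·8.85×10^-12·(0.326)²) = 2.07e6 N/C.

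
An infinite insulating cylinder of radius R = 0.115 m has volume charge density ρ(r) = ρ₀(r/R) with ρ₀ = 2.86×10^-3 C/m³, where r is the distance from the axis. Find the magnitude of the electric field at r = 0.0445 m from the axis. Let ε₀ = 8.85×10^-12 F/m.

By cylindrical symmetry E is radial; use a coaxial Gaussian cylinder of radius 0.0445 m and length L (r < R).
Integrating ρ over the cross-section to radius r: λ_enc = (2πρ₀/R) ∫₀^r r'^2 dr' = 2πρ₀ r^3/(3·R) = 4.59×10^-6 C/m.
Since E is radial and uniform over the curved surface, Φ = E·2πrL = Q_enc/ε₀ = λ_enc L/ε₀.
E = |λ_enc|/(2πε₀r) = (4.59e-6)/(2π·8.85×10^-12·0.0445) = 1.85×10^6 N/C.

1.85×10^6 V/m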